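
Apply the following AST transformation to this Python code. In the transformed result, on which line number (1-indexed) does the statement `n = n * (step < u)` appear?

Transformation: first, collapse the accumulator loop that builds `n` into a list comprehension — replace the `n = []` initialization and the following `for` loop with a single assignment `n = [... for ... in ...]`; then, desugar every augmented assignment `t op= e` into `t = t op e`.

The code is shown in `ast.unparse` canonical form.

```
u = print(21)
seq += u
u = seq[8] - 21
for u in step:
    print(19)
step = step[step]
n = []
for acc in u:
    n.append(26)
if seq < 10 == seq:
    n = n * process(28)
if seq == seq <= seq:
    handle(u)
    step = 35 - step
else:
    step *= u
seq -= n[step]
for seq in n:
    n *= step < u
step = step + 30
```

Transformed code:
u = print(21)
seq = seq + u
u = seq[8] - 21
for u in step:
    print(19)
step = step[step]
n = [26 for acc in u]
if seq < 10 == seq:
    n = n * process(28)
if seq == seq <= seq:
    handle(u)
    step = 35 - step
else:
    step = step * u
seq = seq - n[step]
for seq in n:
    n = n * (step < u)
step = step + 30

17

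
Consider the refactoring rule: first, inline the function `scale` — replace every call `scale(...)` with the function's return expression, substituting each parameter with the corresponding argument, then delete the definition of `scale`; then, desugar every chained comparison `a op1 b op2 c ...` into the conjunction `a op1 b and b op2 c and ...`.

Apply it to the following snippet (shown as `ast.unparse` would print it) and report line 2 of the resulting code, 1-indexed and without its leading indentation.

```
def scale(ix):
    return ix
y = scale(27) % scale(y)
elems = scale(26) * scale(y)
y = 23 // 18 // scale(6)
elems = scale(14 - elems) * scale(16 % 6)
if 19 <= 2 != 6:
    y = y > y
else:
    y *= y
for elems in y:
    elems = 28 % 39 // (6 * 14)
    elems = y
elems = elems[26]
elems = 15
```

elems = 26 * y

Transformed code:
y = 27 % y
elems = 26 * y
y = 23 // 18 // 6
elems = (14 - elems) * (16 % 6)
if 19 <= 2 and 2 != 6:
    y = y > y
else:
    y *= y
for elems in y:
    elems = 28 % 39 // (6 * 14)
    elems = y
elems = elems[26]
elems = 15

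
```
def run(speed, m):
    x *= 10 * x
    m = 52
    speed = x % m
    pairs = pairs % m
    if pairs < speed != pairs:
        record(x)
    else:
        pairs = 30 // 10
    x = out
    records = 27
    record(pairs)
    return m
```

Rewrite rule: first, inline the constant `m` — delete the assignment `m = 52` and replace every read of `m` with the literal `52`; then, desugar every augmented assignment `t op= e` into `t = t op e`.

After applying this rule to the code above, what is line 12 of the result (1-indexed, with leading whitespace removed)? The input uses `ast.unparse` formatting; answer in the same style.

return 52

Transformed code:
def run(speed, m):
    x = x * (10 * x)
    speed = x % 52
    pairs = pairs % 52
    if pairs < speed != pairs:
        record(x)
    else:
        pairs = 30 // 10
    x = out
    records = 27
    record(pairs)
    return 52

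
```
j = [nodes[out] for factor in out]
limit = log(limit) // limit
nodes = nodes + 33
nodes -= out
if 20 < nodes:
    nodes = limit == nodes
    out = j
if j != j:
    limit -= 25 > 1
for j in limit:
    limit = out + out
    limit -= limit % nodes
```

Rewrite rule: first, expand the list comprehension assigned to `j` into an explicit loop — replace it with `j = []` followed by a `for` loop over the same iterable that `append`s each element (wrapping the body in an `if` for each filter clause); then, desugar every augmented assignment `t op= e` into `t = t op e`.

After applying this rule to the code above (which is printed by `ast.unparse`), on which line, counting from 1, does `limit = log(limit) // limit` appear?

Transformed code:
j = []
for factor in out:
    j.append(nodes[out])
limit = log(limit) // limit
nodes = nodes + 33
nodes = nodes - out
if 20 < nodes:
    nodes = limit == nodes
    out = j
if j != j:
    limit = limit - (25 > 1)
for j in limit:
    limit = out + out
    limit = limit - limit % nodes

4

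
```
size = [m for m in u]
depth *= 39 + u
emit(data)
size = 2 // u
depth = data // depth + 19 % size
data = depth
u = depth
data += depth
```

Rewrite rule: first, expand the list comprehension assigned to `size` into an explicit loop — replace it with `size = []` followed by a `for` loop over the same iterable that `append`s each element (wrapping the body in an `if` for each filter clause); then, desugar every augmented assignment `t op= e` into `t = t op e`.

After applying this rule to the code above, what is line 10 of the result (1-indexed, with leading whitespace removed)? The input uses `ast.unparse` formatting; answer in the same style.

data = data + depth

Transformed code:
size = []
for m in u:
    size.append(m)
depth = depth * (39 + u)
emit(data)
size = 2 // u
depth = data // depth + 19 % size
data = depth
u = depth
data = data + depth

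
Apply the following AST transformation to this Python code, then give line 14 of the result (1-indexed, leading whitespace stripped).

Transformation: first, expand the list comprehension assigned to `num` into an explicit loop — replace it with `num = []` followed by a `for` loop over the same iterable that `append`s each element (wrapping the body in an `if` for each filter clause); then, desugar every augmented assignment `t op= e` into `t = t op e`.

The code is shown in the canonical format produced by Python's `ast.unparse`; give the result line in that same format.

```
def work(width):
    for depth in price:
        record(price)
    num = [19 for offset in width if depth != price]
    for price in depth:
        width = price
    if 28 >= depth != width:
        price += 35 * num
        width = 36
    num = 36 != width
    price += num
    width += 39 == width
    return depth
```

price = price + num

Transformed code:
def work(width):
    for depth in price:
        record(price)
    num = []
    for offset in width:
        if depth != price:
            num.append(19)
    for price in depth:
        width = price
    if 28 >= depth != width:
        price = price + 35 * num
        width = 36
    num = 36 != width
    price = price + num
    width = width + (39 == width)
    return depth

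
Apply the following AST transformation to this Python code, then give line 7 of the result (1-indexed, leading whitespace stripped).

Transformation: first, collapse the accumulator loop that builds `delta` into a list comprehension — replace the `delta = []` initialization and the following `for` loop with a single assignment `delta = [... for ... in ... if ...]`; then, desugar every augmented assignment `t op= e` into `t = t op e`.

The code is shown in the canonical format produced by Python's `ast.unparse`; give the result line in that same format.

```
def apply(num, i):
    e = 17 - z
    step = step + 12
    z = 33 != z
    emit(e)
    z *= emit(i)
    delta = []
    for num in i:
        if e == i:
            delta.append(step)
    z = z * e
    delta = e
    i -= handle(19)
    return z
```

delta = [step for num in i if e == i]

Transformed code:
def apply(num, i):
    e = 17 - z
    step = step + 12
    z = 33 != z
    emit(e)
    z = z * emit(i)
    delta = [step for num in i if e == i]
    z = z * e
    delta = e
    i = i - handle(19)
    return z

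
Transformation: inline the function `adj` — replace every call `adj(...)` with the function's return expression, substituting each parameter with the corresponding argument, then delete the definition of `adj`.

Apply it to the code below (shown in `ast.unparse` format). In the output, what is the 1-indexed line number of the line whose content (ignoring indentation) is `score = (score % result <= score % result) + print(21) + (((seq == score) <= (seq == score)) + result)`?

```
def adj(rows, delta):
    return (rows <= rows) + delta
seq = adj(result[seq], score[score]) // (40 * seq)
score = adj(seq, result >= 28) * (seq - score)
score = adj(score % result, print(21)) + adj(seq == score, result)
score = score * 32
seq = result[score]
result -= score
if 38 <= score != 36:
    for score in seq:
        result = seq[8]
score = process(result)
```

3

Transformed code:
seq = ((result[seq] <= result[seq]) + score[score]) // (40 * seq)
score = ((seq <= seq) + (result >= 28)) * (seq - score)
score = (score % result <= score % result) + print(21) + (((seq == score) <= (seq == score)) + result)
score = score * 32
seq = result[score]
result -= score
if 38 <= score != 36:
    for score in seq:
        result = seq[8]
score = process(result)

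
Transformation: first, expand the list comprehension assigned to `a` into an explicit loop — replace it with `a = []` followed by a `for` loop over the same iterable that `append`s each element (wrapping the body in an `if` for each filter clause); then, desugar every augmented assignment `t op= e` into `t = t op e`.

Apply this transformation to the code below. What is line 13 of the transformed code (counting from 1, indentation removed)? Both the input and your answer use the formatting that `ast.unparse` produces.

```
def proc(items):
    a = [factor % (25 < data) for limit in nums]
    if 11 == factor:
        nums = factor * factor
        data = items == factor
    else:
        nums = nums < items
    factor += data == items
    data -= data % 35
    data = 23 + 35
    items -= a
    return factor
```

items = items - a

Transformed code:
def proc(items):
    a = []
    for limit in nums:
        a.append(factor % (25 < data))
    if 11 == factor:
        nums = factor * factor
        data = items == factor
    else:
        nums = nums < items
    factor = factor + (data == items)
    data = data - data % 35
    data = 23 + 35
    items = items - a
    return factor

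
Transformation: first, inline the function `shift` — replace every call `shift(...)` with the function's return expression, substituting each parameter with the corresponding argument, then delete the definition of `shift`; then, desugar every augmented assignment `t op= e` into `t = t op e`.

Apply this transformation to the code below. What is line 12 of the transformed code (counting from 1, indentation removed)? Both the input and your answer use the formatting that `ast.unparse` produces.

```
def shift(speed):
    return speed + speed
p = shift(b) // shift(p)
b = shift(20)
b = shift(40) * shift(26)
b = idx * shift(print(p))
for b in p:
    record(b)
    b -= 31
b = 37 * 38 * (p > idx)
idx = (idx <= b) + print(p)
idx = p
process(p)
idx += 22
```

idx = idx + 22

Transformed code:
p = (b + b) // (p + p)
b = 20 + 20
b = (40 + 40) * (26 + 26)
b = idx * (print(p) + print(p))
for b in p:
    record(b)
    b = b - 31
b = 37 * 38 * (p > idx)
idx = (idx <= b) + print(p)
idx = p
process(p)
idx = idx + 22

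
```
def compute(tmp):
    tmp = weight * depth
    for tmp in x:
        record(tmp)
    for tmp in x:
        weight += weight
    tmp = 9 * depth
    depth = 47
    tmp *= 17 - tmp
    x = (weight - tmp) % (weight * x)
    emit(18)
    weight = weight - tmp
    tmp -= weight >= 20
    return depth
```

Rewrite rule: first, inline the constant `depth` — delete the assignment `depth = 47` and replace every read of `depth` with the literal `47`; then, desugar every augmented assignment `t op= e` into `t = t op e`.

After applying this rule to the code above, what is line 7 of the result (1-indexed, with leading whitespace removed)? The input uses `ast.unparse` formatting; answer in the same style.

tmp = 9 * 47

Transformed code:
def compute(tmp):
    tmp = weight * 47
    for tmp in x:
        record(tmp)
    for tmp in x:
        weight = weight + weight
    tmp = 9 * 47
    tmp = tmp * (17 - tmp)
    x = (weight - tmp) % (weight * x)
    emit(18)
    weight = weight - tmp
    tmp = tmp - (weight >= 20)
    return 47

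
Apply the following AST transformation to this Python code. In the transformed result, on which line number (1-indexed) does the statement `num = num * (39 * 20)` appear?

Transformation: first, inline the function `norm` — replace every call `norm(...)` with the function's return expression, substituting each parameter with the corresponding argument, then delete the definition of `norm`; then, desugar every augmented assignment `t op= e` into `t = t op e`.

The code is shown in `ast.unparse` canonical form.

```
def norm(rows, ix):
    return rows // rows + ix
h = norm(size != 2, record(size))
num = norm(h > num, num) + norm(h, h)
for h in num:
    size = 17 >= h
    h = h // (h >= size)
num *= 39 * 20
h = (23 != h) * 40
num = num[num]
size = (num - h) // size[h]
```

6

Transformed code:
h = (size != 2) // (size != 2) + record(size)
num = (h > num) // (h > num) + num + (h // h + h)
for h in num:
    size = 17 >= h
    h = h // (h >= size)
num = num * (39 * 20)
h = (23 != h) * 40
num = num[num]
size = (num - h) // size[h]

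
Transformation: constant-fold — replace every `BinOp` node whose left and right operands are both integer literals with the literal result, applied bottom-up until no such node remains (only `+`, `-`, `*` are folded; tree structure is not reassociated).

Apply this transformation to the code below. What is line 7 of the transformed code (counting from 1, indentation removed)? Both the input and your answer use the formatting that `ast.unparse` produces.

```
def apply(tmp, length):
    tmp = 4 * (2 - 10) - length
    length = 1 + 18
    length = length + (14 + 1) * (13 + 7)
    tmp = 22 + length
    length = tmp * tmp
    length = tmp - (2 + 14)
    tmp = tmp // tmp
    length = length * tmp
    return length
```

length = tmp - 16

Transformed code:
def apply(tmp, length):
    tmp = -32 - length
    length = 19
    length = length + 300
    tmp = 22 + length
    length = tmp * tmp
    length = tmp - 16
    tmp = tmp // tmp
    length = length * tmp
    return length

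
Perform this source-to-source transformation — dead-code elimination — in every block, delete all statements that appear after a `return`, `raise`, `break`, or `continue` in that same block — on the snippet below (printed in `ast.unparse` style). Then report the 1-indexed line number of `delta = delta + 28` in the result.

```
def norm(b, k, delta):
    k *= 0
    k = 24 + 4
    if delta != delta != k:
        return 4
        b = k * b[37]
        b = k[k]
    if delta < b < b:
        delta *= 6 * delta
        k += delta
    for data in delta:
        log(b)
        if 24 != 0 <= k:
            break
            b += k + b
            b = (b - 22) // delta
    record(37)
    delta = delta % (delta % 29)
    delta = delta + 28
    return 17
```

15

Transformed code:
def norm(b, k, delta):
    k *= 0
    k = 24 + 4
    if delta != delta != k:
        return 4
    if delta < b < b:
        delta *= 6 * delta
        k += delta
    for data in delta:
        log(b)
        if 24 != 0 <= k:
            break
    record(37)
    delta = delta % (delta % 29)
    delta = delta + 28
    return 17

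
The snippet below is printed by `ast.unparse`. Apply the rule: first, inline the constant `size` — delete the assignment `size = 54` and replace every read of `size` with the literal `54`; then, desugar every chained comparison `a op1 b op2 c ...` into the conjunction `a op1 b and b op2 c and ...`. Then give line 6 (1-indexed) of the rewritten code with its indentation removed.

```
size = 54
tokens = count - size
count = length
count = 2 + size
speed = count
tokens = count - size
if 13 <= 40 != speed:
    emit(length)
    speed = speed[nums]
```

if 13 <= 40 and 40 != speed:

Transformed code:
tokens = count - 54
count = length
count = 2 + 54
speed = count
tokens = count - 54
if 13 <= 40 and 40 != speed:
    emit(length)
    speed = speed[nums]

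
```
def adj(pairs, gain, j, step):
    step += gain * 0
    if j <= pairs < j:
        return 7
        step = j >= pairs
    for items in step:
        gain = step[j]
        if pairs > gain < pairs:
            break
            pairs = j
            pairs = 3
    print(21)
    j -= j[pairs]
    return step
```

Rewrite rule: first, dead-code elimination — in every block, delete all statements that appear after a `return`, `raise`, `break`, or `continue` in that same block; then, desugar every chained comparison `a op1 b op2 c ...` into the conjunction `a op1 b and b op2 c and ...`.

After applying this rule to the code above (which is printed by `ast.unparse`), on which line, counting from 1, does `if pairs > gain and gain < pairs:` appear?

Transformed code:
def adj(pairs, gain, j, step):
    step += gain * 0
    if j <= pairs and pairs < j:
        return 7
    for items in step:
        gain = step[j]
        if pairs > gain and gain < pairs:
            break
    print(21)
    j -= j[pairs]
    return step

7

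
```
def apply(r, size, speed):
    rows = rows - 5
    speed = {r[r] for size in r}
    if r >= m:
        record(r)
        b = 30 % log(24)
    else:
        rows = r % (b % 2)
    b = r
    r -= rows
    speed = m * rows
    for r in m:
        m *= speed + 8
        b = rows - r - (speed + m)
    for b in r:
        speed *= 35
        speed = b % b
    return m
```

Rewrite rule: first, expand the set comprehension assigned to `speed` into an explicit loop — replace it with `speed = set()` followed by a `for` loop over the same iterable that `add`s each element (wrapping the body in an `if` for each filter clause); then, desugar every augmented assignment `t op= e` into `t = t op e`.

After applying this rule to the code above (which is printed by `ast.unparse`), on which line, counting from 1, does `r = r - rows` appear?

12

Transformed code:
def apply(r, size, speed):
    rows = rows - 5
    speed = set()
    for size in r:
        speed.add(r[r])
    if r >= m:
        record(r)
        b = 30 % log(24)
    else:
        rows = r % (b % 2)
    b = r
    r = r - rows
    speed = m * rows
    for r in m:
        m = m * (speed + 8)
        b = rows - r - (speed + m)
    for b in r:
        speed = speed * 35
        speed = b % b
    return m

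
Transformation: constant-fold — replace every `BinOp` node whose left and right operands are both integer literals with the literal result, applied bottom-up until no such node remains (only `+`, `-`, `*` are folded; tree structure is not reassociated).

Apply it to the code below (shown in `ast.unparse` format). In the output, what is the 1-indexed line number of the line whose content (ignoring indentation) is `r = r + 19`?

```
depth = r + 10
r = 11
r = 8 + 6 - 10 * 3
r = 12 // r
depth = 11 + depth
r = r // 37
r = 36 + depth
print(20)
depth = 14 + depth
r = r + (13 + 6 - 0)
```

Transformed code:
depth = r + 10
r = 11
r = -16
r = 12 // r
depth = 11 + depth
r = r // 37
r = 36 + depth
print(20)
depth = 14 + depth
r = r + 19

10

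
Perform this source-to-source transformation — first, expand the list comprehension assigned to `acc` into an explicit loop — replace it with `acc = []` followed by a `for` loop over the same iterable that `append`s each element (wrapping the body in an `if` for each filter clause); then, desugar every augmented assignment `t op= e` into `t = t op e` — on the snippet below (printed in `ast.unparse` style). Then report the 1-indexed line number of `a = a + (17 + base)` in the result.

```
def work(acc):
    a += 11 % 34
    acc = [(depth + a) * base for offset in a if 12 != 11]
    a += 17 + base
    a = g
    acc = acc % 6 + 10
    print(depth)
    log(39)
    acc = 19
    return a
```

Transformed code:
def work(acc):
    a = a + 11 % 34
    acc = []
    for offset in a:
        if 12 != 11:
            acc.append((depth + a) * base)
    a = a + (17 + base)
    a = g
    acc = acc % 6 + 10
    print(depth)
    log(39)
    acc = 19
    return a

7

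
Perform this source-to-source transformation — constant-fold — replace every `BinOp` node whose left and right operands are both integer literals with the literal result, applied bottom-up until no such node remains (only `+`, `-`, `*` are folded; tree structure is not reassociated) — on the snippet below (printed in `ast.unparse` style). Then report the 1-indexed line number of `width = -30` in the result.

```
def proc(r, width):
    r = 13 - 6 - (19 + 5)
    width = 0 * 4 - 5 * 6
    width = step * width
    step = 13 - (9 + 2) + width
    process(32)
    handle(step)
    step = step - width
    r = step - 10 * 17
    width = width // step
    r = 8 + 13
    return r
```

Transformed code:
def proc(r, width):
    r = -17
    width = -30
    width = step * width
    step = 2 + width
    process(32)
    handle(step)
    step = step - width
    r = step - 170
    width = width // step
    r = 21
    return r

3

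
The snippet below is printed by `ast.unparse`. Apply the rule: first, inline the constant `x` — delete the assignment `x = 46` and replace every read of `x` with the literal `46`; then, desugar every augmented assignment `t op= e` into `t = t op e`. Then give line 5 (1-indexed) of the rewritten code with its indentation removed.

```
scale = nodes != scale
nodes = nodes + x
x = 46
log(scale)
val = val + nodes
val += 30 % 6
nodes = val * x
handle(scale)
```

val = val + 30 % 6

Transformed code:
scale = nodes != scale
nodes = nodes + 46
log(scale)
val = val + nodes
val = val + 30 % 6
nodes = val * 46
handle(scale)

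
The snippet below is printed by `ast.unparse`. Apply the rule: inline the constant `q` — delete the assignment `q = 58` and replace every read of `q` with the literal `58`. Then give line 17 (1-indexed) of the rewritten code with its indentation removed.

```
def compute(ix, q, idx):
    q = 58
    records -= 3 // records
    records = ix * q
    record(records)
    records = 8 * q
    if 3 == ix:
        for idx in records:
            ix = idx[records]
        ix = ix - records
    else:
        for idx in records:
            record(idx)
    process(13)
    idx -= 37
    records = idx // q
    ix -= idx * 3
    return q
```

Transformed code:
def compute(ix, q, idx):
    records -= 3 // records
    records = ix * 58
    record(records)
    records = 8 * 58
    if 3 == ix:
        for idx in records:
            ix = idx[records]
        ix = ix - records
    else:
        for idx in records:
            record(idx)
    process(13)
    idx -= 37
    records = idx // 58
    ix -= idx * 3
    return 58

return 58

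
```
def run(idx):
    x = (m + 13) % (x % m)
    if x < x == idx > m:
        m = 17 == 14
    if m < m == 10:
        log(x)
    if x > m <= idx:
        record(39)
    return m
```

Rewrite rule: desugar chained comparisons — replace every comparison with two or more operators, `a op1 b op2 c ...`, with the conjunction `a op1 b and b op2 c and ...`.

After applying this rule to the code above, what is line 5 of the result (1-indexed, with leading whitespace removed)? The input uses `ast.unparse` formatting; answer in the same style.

Transformed code:
def run(idx):
    x = (m + 13) % (x % m)
    if x < x and x == idx and (idx > m):
        m = 17 == 14
    if m < m and m == 10:
        log(x)
    if x > m and m <= idx:
        record(39)
    return m

if m < m and m == 10:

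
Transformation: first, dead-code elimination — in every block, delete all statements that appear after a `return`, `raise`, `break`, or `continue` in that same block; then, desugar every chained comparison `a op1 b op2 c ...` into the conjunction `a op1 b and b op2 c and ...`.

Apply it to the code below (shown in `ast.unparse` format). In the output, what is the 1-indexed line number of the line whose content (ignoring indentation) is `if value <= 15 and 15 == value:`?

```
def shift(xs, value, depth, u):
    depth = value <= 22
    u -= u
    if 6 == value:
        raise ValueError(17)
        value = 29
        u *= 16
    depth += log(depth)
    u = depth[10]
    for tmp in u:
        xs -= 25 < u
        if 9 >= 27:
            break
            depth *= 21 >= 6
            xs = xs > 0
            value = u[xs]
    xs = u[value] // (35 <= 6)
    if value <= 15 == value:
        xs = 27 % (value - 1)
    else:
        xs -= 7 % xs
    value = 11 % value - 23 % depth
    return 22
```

13

Transformed code:
def shift(xs, value, depth, u):
    depth = value <= 22
    u -= u
    if 6 == value:
        raise ValueError(17)
    depth += log(depth)
    u = depth[10]
    for tmp in u:
        xs -= 25 < u
        if 9 >= 27:
            break
    xs = u[value] // (35 <= 6)
    if value <= 15 and 15 == value:
        xs = 27 % (value - 1)
    else:
        xs -= 7 % xs
    value = 11 % value - 23 % depth
    return 22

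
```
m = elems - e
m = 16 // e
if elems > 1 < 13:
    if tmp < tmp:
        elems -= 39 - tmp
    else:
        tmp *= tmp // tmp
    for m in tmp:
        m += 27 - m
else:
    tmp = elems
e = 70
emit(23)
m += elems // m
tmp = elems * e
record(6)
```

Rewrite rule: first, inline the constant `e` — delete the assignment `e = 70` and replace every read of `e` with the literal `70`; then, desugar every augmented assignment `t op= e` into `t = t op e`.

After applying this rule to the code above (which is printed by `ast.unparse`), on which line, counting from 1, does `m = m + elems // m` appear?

13

Transformed code:
m = elems - 70
m = 16 // 70
if elems > 1 < 13:
    if tmp < tmp:
        elems = elems - (39 - tmp)
    else:
        tmp = tmp * (tmp // tmp)
    for m in tmp:
        m = m + (27 - m)
else:
    tmp = elems
emit(23)
m = m + elems // m
tmp = elems * 70
record(6)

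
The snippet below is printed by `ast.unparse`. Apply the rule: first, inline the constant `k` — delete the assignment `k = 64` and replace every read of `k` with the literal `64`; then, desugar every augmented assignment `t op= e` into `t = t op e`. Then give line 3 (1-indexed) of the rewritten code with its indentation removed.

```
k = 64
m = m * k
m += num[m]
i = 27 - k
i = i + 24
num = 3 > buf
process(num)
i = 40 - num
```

i = 27 - 64

Transformed code:
m = m * 64
m = m + num[m]
i = 27 - 64
i = i + 24
num = 3 > buf
process(num)
i = 40 - num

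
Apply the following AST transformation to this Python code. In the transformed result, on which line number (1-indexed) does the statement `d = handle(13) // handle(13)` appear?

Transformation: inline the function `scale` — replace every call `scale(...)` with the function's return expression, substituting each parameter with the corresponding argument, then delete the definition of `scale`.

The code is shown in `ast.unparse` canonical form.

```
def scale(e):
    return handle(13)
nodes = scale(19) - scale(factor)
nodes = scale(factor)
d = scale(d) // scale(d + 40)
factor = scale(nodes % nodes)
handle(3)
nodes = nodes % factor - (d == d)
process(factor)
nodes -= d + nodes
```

3

Transformed code:
nodes = handle(13) - handle(13)
nodes = handle(13)
d = handle(13) // handle(13)
factor = handle(13)
handle(3)
nodes = nodes % factor - (d == d)
process(factor)
nodes -= d + nodes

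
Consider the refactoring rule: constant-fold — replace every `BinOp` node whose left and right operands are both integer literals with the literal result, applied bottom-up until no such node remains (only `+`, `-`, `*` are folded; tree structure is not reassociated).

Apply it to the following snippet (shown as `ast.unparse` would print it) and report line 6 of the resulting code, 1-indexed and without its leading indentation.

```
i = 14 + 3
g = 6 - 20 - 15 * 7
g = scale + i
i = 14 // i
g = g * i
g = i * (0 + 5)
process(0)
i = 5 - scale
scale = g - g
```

g = i * 5

Transformed code:
i = 17
g = -119
g = scale + i
i = 14 // i
g = g * i
g = i * 5
process(0)
i = 5 - scale
scale = g - g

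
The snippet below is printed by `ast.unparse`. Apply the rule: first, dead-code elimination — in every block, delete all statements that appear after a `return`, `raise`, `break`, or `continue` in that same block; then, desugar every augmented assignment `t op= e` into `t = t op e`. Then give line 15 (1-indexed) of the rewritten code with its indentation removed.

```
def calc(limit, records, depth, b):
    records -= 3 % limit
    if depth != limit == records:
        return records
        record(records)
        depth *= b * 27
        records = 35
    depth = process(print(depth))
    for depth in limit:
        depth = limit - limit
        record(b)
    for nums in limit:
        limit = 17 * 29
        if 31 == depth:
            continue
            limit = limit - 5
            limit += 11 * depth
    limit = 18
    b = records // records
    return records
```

Transformed code:
def calc(limit, records, depth, b):
    records = records - 3 % limit
    if depth != limit == records:
        return records
    depth = process(print(depth))
    for depth in limit:
        depth = limit - limit
        record(b)
    for nums in limit:
        limit = 17 * 29
        if 31 == depth:
            continue
    limit = 18
    b = records // records
    return records

return records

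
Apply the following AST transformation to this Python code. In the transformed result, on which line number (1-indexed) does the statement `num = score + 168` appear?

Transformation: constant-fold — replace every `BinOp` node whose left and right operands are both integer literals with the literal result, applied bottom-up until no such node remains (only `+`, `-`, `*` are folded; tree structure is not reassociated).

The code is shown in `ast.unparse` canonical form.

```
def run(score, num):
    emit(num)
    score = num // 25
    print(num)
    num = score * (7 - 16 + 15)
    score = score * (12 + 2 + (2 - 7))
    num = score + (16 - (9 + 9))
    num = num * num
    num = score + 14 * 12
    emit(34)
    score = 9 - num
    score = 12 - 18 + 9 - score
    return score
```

9

Transformed code:
def run(score, num):
    emit(num)
    score = num // 25
    print(num)
    num = score * 6
    score = score * 9
    num = score + -2
    num = num * num
    num = score + 168
    emit(34)
    score = 9 - num
    score = 3 - score
    return score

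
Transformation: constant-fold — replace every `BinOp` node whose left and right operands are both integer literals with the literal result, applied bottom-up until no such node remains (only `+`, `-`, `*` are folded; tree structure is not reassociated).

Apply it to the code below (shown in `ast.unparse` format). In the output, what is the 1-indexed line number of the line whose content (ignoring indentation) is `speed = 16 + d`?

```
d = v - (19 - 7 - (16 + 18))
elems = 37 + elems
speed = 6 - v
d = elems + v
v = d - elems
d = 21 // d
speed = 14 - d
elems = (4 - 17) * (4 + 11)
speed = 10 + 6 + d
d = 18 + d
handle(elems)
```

9

Transformed code:
d = v - -22
elems = 37 + elems
speed = 6 - v
d = elems + v
v = d - elems
d = 21 // d
speed = 14 - d
elems = -195
speed = 16 + d
d = 18 + d
handle(elems)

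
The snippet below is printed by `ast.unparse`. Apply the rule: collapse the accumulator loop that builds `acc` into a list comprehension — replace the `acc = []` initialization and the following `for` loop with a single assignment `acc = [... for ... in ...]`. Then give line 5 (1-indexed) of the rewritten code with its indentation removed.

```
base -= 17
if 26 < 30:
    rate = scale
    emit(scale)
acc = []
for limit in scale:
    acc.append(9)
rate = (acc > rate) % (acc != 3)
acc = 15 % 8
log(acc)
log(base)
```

acc = [9 for limit in scale]

Transformed code:
base -= 17
if 26 < 30:
    rate = scale
    emit(scale)
acc = [9 for limit in scale]
rate = (acc > rate) % (acc != 3)
acc = 15 % 8
log(acc)
log(base)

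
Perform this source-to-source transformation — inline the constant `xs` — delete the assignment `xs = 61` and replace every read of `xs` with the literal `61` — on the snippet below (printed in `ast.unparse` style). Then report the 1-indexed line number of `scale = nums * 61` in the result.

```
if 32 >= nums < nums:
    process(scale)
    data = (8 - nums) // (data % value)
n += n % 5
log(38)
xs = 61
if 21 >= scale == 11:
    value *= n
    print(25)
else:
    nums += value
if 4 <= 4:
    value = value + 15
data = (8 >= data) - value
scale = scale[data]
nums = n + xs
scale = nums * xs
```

Transformed code:
if 32 >= nums < nums:
    process(scale)
    data = (8 - nums) // (data % value)
n += n % 5
log(38)
if 21 >= scale == 11:
    value *= n
    print(25)
else:
    nums += value
if 4 <= 4:
    value = value + 15
data = (8 >= data) - value
scale = scale[data]
nums = n + 61
scale = nums * 61

16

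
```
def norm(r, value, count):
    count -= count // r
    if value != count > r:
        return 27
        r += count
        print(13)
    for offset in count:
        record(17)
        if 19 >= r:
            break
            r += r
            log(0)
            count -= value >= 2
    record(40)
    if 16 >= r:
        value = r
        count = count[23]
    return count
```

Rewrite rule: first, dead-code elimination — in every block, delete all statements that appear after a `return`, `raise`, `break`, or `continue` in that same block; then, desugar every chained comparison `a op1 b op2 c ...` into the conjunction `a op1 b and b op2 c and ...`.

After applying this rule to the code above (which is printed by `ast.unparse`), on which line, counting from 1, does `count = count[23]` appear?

Transformed code:
def norm(r, value, count):
    count -= count // r
    if value != count and count > r:
        return 27
    for offset in count:
        record(17)
        if 19 >= r:
            break
    record(40)
    if 16 >= r:
        value = r
        count = count[23]
    return count

12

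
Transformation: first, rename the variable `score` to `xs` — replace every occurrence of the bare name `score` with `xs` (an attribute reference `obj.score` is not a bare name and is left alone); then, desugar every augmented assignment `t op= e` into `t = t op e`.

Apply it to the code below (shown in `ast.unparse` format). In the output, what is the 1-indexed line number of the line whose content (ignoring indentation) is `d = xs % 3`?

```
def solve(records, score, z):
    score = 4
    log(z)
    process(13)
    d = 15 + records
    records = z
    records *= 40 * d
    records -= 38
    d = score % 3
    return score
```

9

Transformed code:
def solve(records, xs, z):
    xs = 4
    log(z)
    process(13)
    d = 15 + records
    records = z
    records = records * (40 * d)
    records = records - 38
    d = xs % 3
    return xs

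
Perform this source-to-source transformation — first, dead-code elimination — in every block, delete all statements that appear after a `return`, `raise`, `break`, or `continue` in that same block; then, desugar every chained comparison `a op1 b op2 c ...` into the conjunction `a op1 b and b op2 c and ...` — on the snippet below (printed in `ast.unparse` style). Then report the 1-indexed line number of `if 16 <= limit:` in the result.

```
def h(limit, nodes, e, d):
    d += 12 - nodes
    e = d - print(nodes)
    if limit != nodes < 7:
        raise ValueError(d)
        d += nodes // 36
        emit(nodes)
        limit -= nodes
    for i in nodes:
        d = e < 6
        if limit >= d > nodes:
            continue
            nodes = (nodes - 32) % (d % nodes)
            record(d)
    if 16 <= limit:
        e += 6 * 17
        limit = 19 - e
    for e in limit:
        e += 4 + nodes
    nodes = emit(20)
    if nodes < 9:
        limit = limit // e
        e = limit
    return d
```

10

Transformed code:
def h(limit, nodes, e, d):
    d += 12 - nodes
    e = d - print(nodes)
    if limit != nodes and nodes < 7:
        raise ValueError(d)
    for i in nodes:
        d = e < 6
        if limit >= d and d > nodes:
            continue
    if 16 <= limit:
        e += 6 * 17
        limit = 19 - e
    for e in limit:
        e += 4 + nodes
    nodes = emit(20)
    if nodes < 9:
        limit = limit // e
        e = limit
    return d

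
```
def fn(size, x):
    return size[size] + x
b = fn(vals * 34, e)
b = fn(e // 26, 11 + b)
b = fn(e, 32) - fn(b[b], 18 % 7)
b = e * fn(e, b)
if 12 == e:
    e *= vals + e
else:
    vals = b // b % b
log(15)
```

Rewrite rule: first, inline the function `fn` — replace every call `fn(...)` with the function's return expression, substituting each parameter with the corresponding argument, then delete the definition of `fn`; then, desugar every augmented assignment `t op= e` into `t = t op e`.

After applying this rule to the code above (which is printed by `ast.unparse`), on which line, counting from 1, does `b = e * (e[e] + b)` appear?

4

Transformed code:
b = (vals * 34)[vals * 34] + e
b = (e // 26)[e // 26] + (11 + b)
b = e[e] + 32 - (b[b][b[b]] + 18 % 7)
b = e * (e[e] + b)
if 12 == e:
    e = e * (vals + e)
else:
    vals = b // b % b
log(15)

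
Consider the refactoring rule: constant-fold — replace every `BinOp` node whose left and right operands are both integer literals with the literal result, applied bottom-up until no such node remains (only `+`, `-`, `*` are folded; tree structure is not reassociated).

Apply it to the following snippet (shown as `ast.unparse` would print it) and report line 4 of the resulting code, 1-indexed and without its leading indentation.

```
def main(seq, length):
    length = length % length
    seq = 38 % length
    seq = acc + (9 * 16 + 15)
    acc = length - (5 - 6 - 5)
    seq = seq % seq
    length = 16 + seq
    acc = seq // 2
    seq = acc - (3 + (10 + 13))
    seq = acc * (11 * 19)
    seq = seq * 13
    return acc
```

seq = acc + 159

Transformed code:
def main(seq, length):
    length = length % length
    seq = 38 % length
    seq = acc + 159
    acc = length - -6
    seq = seq % seq
    length = 16 + seq
    acc = seq // 2
    seq = acc - 26
    seq = acc * 209
    seq = seq * 13
    return acc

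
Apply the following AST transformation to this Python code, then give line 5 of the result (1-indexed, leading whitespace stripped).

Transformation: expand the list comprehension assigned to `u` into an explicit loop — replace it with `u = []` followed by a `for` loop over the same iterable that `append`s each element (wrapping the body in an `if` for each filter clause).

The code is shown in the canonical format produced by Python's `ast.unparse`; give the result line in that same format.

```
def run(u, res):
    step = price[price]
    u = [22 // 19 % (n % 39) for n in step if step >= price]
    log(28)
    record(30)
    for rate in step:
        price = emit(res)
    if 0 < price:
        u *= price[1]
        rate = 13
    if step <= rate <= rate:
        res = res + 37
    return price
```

Transformed code:
def run(u, res):
    step = price[price]
    u = []
    for n in step:
        if step >= price:
            u.append(22 // 19 % (n % 39))
    log(28)
    record(30)
    for rate in step:
        price = emit(res)
    if 0 < price:
        u *= price[1]
        rate = 13
    if step <= rate <= rate:
        res = res + 37
    return price

if step >= price:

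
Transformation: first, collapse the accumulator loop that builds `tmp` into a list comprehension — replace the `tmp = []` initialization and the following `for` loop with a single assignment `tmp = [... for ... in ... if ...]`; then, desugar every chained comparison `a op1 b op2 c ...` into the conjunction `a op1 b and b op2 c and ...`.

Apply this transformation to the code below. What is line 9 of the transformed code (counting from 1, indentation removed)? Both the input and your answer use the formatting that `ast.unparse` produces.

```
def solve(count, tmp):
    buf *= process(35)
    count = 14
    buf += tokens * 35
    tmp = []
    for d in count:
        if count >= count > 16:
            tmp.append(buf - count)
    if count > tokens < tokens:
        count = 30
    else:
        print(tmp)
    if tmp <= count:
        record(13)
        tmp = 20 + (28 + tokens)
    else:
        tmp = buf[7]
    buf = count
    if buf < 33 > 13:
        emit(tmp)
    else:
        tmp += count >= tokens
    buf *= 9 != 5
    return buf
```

print(tmp)

Transformed code:
def solve(count, tmp):
    buf *= process(35)
    count = 14
    buf += tokens * 35
    tmp = [buf - count for d in count if count >= count and count > 16]
    if count > tokens and tokens < tokens:
        count = 30
    else:
        print(tmp)
    if tmp <= count:
        record(13)
        tmp = 20 + (28 + tokens)
    else:
        tmp = buf[7]
    buf = count
    if buf < 33 and 33 > 13:
        emit(tmp)
    else:
        tmp += count >= tokens
    buf *= 9 != 5
    return buf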